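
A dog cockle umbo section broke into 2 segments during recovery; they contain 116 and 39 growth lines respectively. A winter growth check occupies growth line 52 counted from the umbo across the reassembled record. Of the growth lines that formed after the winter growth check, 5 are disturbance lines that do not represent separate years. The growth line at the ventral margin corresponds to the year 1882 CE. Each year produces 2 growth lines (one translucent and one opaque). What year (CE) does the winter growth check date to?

1833 CE

Total growth lines = 116 + 39 = 155.
155 − 52 = 103 growth lines lie beyond the winter growth check toward the ventral margin.
Removing the 5 false growth lines leaves 103 − 5 = 98 true growth lines beyond the winter growth check.
98 growth lines at 2 per year is 98 / 2 = 49 years.
The growth line at the ventral margin is 1882 CE, so the winter growth check dates to 1882 − 49 = 1833 CE.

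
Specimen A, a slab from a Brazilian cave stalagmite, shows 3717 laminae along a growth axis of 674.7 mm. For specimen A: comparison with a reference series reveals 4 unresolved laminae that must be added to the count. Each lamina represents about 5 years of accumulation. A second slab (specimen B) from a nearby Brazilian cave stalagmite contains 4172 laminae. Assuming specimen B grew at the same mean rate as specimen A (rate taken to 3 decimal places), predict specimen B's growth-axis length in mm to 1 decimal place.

751.0 mm

Specimen A: true lamina count = 3717 + 4 = 3721.
Specimen A: at 5 years per lamina, 3721 × 5 = 18605 years.
A: 674.7 mm over 18605 years gives 674.7 / 18605 ≈ 0.036 mm/yr.
Specimen B: at 5 years per lamina, 4172 × 5 = 20860 years. Length of B = 0.036 × 20860 = 751.0 mm.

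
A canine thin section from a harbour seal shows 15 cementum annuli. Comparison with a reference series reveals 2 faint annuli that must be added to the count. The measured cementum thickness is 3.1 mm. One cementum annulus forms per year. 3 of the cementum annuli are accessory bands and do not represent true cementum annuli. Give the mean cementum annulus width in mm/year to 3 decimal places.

After corrections the count is 15 − 3 + 2 = 14 cementum annuli.
Mean rate = 3.1 mm / 14 years ≈ 0.221 mm/year.

0.221 mm/year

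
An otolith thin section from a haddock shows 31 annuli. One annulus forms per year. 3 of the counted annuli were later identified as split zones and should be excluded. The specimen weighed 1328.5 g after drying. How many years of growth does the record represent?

28 years

Correcting the raw count gives 31 − 3 = 28 true annuli.
One annulus per year makes the duration 28 years.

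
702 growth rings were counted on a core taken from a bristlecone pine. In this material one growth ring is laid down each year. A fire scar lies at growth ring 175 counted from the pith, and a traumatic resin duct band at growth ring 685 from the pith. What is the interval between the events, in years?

Separation: 685 − 175 = 510 growth rings.
At one growth ring per year, 510 years elapsed between them.

510 years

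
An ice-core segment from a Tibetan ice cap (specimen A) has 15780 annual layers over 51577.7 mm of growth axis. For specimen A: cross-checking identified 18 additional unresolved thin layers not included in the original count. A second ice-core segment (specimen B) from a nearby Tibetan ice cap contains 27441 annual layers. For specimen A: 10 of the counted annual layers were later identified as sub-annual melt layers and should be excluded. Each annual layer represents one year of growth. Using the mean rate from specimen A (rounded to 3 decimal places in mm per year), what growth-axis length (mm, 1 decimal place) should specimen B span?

89649.7 mm

Specimen A: correcting the raw count gives 15780 − 10 + 18 = 15788 true annual layers.
A: Extension rate ≈ 51577.7 / 15788 = 3.267 mm/year.
For B, 3.267 mm/year × 27441 years = 89649.7 mm.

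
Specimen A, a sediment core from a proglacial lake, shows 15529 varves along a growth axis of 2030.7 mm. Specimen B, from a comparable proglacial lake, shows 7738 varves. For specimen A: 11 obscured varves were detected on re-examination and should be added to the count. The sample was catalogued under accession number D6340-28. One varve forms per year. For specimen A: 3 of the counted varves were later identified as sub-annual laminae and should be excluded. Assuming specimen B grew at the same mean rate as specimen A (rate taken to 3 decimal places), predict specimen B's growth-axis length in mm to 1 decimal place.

1013.7 mm

Specimen A: adjusted count: 15529 − 3 + 11 = 15537 varves.
A: Mean rate = 2030.7 mm / 15537 years ≈ 0.131 mm per year.
For B, 0.131 mm/year × 7738 years = 1013.7 mm.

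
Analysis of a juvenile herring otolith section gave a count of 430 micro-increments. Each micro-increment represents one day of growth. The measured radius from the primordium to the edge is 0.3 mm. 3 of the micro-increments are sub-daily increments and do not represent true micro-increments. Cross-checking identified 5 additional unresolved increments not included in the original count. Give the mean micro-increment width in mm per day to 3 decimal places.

After corrections the count is 430 − 3 + 5 = 432 micro-increments.
Mean rate = 0.3 mm / 432 days ≈ 0.001 mm per day.

0.001 mm per day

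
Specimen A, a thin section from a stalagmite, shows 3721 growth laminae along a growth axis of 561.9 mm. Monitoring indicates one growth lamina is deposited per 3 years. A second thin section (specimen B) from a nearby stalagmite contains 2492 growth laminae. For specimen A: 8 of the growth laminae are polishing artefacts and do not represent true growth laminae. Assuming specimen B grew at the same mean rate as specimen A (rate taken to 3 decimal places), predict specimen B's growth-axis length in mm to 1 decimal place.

373.8 mm

Specimen A: correcting the raw count gives 3721 − 8 = 3713 true growth laminae.
Specimen A: 3713 growth laminae at 3 years each span 3713 × 3 = 11139 years.
A: Mean rate = 561.9 mm / 11139 years ≈ 0.050 mm per year.
Specimen B: 2492 growth laminae at 3 years each span 2492 × 3 = 7476 years. Length of B = 0.050 × 7476 = 373.8 mm.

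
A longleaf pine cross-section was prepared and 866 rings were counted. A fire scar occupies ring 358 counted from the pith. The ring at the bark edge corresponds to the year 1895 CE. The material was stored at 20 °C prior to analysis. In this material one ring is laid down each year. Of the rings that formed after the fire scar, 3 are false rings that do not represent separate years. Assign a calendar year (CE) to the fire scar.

866 − 358 = 508 rings lie beyond the fire scar toward the bark edge.
Removing the 3 false rings leaves 508 − 3 = 505 true rings beyond the fire scar.
Counting back 505 years from 1895 CE places the fire scar in 1895 − 505 = 1390 CE.

1390 CE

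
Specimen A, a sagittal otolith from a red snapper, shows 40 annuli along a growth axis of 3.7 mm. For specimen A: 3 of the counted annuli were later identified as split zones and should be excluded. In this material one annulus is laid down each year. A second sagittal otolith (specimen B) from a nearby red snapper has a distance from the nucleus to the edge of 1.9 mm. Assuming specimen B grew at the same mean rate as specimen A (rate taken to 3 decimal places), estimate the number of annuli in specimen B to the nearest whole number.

19 annuli

Specimen A: correcting the raw count gives 40 − 3 = 37 true annuli.
A: 3.7 mm over 37 years gives 3.7 / 37 ≈ 0.100 mm/year.
B spans 1.9 / 0.100 = 19.00 years ≈ 19 annuli.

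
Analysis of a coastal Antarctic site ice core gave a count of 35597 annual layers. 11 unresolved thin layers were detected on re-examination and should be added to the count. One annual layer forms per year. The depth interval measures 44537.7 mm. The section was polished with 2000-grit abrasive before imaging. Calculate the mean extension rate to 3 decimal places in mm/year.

1.251 mm/year

Correcting the raw count gives 35597 + 11 = 35608 true annual layers.
Mean rate = 44537.7 mm / 35608 years ≈ 1.251 mm/year.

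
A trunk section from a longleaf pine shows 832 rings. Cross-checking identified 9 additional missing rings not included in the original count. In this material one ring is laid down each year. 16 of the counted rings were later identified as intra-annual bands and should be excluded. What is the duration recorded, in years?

After corrections the count is 832 − 16 + 9 = 825 rings.
One ring per year makes the duration 825 years.

825 years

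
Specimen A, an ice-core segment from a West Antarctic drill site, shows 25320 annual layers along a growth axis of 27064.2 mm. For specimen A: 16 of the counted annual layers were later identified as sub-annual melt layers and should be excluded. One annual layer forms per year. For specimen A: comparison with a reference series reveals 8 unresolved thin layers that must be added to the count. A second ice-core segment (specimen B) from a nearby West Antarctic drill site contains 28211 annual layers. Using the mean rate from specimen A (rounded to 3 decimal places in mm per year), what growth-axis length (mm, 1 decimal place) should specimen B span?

30157.6 mm

Specimen A: true annual layer count = 25320 − 16 + 8 = 25312.
A: Extension rate ≈ 27064.2 / 25312 = 1.069 mm/year.
B's length ≈ 1.069 × 28211 = 30157.6 mm.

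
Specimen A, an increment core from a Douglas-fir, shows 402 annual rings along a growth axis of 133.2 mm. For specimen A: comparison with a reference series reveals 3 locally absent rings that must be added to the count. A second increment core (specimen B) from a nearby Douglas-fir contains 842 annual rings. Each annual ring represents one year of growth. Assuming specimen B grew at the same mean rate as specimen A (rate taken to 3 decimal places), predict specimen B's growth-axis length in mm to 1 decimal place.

277.0 mm

Specimen A: true annual ring count = 402 + 3 = 405.
A: Mean rate = 133.2 mm / 405 years ≈ 0.329 mm per year.
For B, 0.329 mm/year × 842 years = 277.0 mm.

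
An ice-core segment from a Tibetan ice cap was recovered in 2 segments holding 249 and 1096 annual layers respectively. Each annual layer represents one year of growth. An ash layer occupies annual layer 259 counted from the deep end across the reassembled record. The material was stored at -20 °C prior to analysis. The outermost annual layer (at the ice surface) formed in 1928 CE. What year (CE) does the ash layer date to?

Total annual layers = 249 + 1096 = 1345.
The ash layer sits at annual layer 259 from the deep end, so 1345 − 259 = 1086 annual layers formed after it.
The annual layer at the ice surface is 1928 CE, so the ash layer dates to 1928 − 1086 = 842 CE.

842 CE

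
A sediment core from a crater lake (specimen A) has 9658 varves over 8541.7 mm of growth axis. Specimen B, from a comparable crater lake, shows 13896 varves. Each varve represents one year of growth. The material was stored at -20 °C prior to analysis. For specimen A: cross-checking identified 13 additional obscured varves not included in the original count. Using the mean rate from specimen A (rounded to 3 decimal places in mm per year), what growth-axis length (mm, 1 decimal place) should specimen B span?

Specimen A: after corrections the count is 9658 + 13 = 9671 varves.
A: Extension rate ≈ 8541.7 / 9671 = 0.883 mm per year.
For B, 0.883 mm/year × 13896 years = 12270.2 mm.

12270.2 mm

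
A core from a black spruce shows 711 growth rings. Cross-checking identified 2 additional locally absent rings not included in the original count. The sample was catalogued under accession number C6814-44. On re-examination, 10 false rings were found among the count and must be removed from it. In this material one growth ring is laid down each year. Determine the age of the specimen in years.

703 years

Adjusted count: 711 − 10 + 2 = 703 growth rings.
With a one-to-one growth ring periodicity this is 703 years.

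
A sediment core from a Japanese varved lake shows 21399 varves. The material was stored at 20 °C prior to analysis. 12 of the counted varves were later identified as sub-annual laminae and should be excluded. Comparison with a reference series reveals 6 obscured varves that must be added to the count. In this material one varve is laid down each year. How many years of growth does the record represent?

21393 yr

True varve count = 21399 − 12 + 6 = 21393.
With a one-to-one varve periodicity this is 21393 years.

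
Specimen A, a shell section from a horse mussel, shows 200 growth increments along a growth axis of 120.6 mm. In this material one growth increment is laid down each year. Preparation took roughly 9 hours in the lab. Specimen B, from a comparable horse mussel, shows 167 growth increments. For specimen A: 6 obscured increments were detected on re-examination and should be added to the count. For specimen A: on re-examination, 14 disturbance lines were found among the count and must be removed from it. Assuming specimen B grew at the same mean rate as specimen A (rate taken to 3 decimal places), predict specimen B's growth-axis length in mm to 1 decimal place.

Specimen A: true growth increment count = 200 − 14 + 6 = 192.
A: Mean rate = 120.6 mm / 192 years ≈ 0.628 mm/year.
For B, 0.628 mm/year × 167 years = 104.9 mm.

104.9 mm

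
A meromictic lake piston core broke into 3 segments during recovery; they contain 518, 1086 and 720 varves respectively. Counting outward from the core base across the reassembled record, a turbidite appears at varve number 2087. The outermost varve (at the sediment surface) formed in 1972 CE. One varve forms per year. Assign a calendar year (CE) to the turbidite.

Total varves = 518 + 1086 + 720 = 2324.
The turbidite sits at varve 2087 from the core base, so 2324 − 2087 = 237 varves formed after it.
Counting back 237 years from 1972 CE places the turbidite in 1972 − 237 = 1735 CE.

1735 CE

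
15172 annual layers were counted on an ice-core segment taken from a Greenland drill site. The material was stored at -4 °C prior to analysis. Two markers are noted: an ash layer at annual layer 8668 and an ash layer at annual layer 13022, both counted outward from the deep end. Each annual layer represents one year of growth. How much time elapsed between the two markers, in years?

4354 yr

Separation: 13022 − 8668 = 4354 annual layers.
That is 4354 years at one annual layer per year.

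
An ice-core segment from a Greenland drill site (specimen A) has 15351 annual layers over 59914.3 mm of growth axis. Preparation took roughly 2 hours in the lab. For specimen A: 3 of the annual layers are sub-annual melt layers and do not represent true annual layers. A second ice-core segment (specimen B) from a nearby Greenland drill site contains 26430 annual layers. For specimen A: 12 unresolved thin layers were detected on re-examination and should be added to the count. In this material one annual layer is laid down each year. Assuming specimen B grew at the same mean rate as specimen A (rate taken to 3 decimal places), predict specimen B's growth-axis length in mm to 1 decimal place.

Specimen A: after corrections the count is 15351 − 3 + 12 = 15360 annual layers.
A: Extension rate ≈ 59914.3 / 15360 = 3.901 mm/year.
B's length ≈ 3.901 × 26430 = 103103.4 mm.

103103.4 mm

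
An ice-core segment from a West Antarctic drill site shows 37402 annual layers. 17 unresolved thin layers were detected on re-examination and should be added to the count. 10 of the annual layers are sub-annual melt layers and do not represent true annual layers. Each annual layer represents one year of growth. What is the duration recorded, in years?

37409 years

Correcting the raw count gives 37402 − 10 + 17 = 37409 true annual layers.
One annual layer per year makes the duration 37409 years.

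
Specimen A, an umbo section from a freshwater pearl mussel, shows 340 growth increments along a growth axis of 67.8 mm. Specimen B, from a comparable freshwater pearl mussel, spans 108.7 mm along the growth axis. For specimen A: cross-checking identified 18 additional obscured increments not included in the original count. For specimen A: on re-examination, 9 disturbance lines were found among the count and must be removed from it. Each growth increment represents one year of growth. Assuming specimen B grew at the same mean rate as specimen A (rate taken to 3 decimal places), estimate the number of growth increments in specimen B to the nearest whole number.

Specimen A: true growth increment count = 340 − 9 + 18 = 349.
A: 67.8 mm over 349 years gives 67.8 / 349 ≈ 0.194 mm/yr.
Specimen B: 108.7 mm / 0.194 mm per year = 560.31 years ≈ 560 growth increments.

560 growth increments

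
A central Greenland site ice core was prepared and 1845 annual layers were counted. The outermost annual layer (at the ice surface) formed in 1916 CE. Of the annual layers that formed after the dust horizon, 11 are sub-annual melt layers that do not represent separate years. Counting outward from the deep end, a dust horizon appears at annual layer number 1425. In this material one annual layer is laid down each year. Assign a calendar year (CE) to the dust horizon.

1507 CE

Between annual layer 1425 and the ice surface there are 1845 − 1425 = 420 annual layers.
420 − 11 false = 409 true annual layers after the dust horizon.
The annual layer at the ice surface is 1916 CE, so the dust horizon dates to 1916 − 409 = 1507 CE.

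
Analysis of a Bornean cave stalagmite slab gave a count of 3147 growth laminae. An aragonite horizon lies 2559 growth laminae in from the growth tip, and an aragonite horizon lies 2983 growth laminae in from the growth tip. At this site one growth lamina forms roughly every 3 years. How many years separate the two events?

Separation: 2983 − 2559 = 424 growth laminae.
424 growth laminae at 3 years each span 424 × 3 = 1272 years.

1272 yr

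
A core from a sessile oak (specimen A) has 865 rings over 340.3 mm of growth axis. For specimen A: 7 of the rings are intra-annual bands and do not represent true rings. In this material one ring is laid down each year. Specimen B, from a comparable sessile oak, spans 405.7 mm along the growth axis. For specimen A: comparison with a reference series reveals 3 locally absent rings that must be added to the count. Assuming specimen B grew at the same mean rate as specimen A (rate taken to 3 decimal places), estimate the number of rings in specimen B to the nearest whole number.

Specimen A: correcting the raw count gives 865 − 7 + 3 = 861 true rings.
A: Mean rate = 340.3 mm / 861 years ≈ 0.395 mm/yr.
For B, 405.7 / 0.395 = 1027.09 years ≈ 1027 rings.

1027 rings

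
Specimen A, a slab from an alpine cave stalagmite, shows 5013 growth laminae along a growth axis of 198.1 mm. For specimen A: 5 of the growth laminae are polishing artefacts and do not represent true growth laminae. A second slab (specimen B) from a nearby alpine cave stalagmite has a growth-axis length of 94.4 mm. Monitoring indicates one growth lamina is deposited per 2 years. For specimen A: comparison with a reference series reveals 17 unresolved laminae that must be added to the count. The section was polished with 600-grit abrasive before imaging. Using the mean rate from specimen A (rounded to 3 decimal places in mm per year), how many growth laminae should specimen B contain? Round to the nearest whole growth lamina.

Specimen A: true growth lamina count = 5013 − 5 + 17 = 5025.
Specimen A: multiplying by 2 years per growth lamina: 5025 × 2 = 10050 years.
A: Extension rate ≈ 198.1 / 10050 = 0.020 mm/yr.
Specimen B: 94.4 mm / 0.020 mm per year = 4720.00 years; at 2 years per growth lamina that is 4720.00 / 2 ≈ 2360 growth laminae.

2360 growth laminae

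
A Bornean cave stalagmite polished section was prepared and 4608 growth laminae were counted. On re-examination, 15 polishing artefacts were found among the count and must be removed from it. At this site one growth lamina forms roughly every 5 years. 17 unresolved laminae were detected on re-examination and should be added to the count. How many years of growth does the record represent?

23050 yr

Correcting the raw count gives 4608 − 15 + 17 = 4610 true growth laminae.
4610 growth laminae at 5 years each span 4610 × 5 = 23050 years.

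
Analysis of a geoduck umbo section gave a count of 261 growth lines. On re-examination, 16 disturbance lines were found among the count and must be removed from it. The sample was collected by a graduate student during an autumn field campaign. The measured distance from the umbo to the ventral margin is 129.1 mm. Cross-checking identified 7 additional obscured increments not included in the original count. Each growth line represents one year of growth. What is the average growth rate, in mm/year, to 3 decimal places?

Correcting the raw count gives 261 − 16 + 7 = 252 true growth lines.
129.1 mm over 252 years gives 129.1 / 252 ≈ 0.512 mm/year.

0.512 mm/year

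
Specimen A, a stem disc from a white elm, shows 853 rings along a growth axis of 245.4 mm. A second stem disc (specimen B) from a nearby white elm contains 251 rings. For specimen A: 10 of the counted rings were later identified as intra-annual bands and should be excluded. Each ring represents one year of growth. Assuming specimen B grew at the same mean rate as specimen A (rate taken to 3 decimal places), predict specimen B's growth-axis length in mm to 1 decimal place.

Specimen A: adjusted count: 853 − 10 = 843 rings.
A: Mean rate = 245.4 mm / 843 years ≈ 0.291 mm/year.
For B, 0.291 mm/year × 251 years = 73.0 mm.

73.0 mm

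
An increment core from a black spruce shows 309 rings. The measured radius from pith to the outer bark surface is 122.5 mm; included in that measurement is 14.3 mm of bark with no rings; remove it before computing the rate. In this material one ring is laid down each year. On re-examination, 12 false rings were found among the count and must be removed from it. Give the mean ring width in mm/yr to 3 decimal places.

0.364 mm/yr

Correcting the raw count gives 309 − 12 = 297 true rings.
The growth record spans 122.5 − 14.3 = 108.2 mm.
Extension rate ≈ 108.2 / 297 = 0.364 mm/yr.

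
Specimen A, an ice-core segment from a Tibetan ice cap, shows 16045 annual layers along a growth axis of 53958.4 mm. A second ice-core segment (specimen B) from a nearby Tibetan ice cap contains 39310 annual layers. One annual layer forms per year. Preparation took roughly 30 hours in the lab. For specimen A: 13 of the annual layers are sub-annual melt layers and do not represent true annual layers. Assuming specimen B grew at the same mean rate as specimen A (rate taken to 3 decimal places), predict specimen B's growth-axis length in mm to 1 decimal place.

132317.5 mm

Specimen A: true annual layer count = 16045 − 13 = 16032.
A: 53958.4 mm over 16032 years gives 53958.4 / 16032 ≈ 3.366 mm/yr.
For B, 3.366 mm/year × 39310 years = 132317.5 mm.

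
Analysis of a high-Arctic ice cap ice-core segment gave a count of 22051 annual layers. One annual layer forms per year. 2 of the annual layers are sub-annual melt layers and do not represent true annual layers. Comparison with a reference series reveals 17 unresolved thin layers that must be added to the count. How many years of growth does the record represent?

22066 yr

After corrections the count is 22051 − 2 + 17 = 22066 annual layers.
One annual layer per year makes the duration 22066 years.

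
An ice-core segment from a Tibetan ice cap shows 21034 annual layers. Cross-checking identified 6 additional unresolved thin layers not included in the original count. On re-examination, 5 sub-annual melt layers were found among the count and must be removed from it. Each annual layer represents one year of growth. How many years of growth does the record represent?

Correcting the raw count gives 21034 − 5 + 6 = 21035 true annual layers.
With a one-to-one annual layer periodicity this is 21035 years.

21035 years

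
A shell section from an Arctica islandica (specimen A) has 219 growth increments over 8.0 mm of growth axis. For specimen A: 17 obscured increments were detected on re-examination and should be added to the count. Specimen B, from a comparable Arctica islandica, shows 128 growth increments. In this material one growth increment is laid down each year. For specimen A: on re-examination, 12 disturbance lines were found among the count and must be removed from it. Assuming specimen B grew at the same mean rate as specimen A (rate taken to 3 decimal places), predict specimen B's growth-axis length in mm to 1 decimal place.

4.6 mm

Specimen A: after corrections the count is 219 − 12 + 17 = 224 growth increments.
A: Mean rate = 8.0 mm / 224 years ≈ 0.036 mm/yr.
For B, 0.036 mm/year × 128 years = 4.6 mm.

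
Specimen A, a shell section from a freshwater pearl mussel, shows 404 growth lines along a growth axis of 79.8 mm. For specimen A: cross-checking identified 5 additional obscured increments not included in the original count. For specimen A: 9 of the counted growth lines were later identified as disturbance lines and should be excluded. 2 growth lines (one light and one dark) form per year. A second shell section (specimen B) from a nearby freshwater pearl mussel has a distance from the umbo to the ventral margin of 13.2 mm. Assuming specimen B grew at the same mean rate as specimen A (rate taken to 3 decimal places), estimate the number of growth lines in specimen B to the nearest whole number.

66 growth lines

Specimen A: correcting the raw count gives 404 − 9 + 5 = 400 true growth lines.
Specimen A: 400 growth lines at 2 per year is 400 / 2 = 200 years.
A: 79.8 mm over 200 years gives 79.8 / 200 ≈ 0.399 mm/year.
B spans 13.2 / 0.399 = 33.08 years; at 2 growth lines per year that is 33.08 × 2 ≈ 66 growth lines.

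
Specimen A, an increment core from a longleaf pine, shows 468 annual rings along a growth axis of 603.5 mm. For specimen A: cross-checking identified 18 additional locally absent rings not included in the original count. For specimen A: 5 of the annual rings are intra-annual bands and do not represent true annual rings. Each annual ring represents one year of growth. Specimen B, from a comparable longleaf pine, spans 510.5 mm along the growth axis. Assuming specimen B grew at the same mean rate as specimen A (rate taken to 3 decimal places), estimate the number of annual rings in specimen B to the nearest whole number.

407 annual rings

Specimen A: adjusted count: 468 − 5 + 18 = 481 annual rings.
A: 603.5 mm over 481 years gives 603.5 / 481 ≈ 1.255 mm per year.
For B, 510.5 / 1.255 = 406.77 years ≈ 407 annual rings.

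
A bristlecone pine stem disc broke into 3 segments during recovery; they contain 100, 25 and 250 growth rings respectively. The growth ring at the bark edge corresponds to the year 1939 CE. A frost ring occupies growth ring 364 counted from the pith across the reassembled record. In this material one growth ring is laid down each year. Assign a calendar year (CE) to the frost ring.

Total growth rings = 100 + 25 + 250 = 375.
375 − 364 = 11 growth rings lie beyond the frost ring toward the bark edge.
The growth ring at the bark edge is 1939 CE, so the frost ring dates to 1939 − 11 = 1928 CE.

1928 CE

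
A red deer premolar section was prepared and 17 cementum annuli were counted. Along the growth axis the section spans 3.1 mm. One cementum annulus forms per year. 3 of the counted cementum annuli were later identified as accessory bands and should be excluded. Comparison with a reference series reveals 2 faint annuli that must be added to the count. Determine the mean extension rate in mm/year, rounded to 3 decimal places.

True cementum annulus count = 17 − 3 + 2 = 16.
Mean rate = 3.1 mm / 16 years ≈ 0.194 mm/year.

0.194 mm/year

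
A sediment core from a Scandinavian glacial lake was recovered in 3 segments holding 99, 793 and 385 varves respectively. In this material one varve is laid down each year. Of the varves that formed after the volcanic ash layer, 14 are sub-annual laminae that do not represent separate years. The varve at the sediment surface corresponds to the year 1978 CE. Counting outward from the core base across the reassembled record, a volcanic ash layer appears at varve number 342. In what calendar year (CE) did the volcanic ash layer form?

Total varves = 99 + 793 + 385 = 1277.
The volcanic ash layer sits at varve 342 from the core base, so 1277 − 342 = 935 varves formed after it.
Excluding 14 false varves: 935 − 14 = 921.
Counting back 921 years from 1978 CE places the volcanic ash layer in 1978 − 921 = 1057 CE.

1057 CE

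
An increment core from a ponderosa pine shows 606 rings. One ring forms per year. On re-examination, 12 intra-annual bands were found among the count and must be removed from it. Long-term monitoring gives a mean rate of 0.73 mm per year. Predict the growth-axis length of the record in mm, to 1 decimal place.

After corrections the count is 606 − 12 = 594 rings.
Predicted length = 0.73 mm/year × 594 years = 433.6 mm.

433.6 mm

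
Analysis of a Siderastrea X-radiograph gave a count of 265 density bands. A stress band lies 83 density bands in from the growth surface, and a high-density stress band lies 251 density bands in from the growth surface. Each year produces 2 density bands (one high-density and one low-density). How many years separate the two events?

84 years

The two markers are separated by 251 − 83 = 168 density bands.
Dividing by 2 density bands per year: 168 / 2 = 84 years.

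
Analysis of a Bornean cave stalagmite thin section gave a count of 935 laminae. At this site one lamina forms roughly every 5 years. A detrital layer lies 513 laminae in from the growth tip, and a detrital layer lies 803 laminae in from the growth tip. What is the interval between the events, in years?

1450 years

803 − 513 = 290 laminae lie between the two events.
Multiplying by 5 years per lamina: 290 × 5 = 1450 years.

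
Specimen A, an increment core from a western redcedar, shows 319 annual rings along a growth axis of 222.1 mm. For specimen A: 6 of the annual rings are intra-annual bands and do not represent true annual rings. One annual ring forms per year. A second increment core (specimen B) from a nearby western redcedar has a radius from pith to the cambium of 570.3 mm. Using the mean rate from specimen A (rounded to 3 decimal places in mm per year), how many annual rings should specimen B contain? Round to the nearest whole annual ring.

803 annual rings

Specimen A: true annual ring count = 319 − 6 = 313.
A: Mean rate = 222.1 mm / 313 years ≈ 0.710 mm per year.
B spans 570.3 / 0.710 = 803.24 years ≈ 803 annual rings.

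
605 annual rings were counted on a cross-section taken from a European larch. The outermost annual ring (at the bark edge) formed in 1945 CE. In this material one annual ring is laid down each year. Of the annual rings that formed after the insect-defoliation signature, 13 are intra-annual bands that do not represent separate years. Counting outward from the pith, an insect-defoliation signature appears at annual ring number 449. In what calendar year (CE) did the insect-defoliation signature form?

1802 CE

Between annual ring 449 and the bark edge there are 605 − 449 = 156 annual rings.
156 − 13 false = 143 true annual rings after the insect-defoliation signature.
The annual ring at the bark edge is 1945 CE, so the insect-defoliation signature dates to 1945 − 143 = 1802 CE.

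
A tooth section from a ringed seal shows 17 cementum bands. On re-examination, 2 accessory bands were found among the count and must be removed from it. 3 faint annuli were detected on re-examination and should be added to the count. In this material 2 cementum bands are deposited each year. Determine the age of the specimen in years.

After corrections the count is 17 − 2 + 3 = 18 cementum bands.
Dividing by 2 cementum bands per year: 18 / 2 = 9 years.

9 years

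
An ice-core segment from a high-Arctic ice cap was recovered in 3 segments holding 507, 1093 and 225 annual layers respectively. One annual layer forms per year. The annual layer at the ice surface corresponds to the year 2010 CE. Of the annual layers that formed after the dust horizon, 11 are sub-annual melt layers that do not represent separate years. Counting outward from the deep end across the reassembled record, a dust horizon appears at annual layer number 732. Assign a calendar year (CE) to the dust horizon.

Total annual layers = 507 + 1093 + 225 = 1825.
The dust horizon sits at annual layer 732 from the deep end, so 1825 − 732 = 1093 annual layers formed after it.
Excluding 11 false annual layers: 1093 − 11 = 1082.
Counting back 1082 years from 2010 CE places the dust horizon in 2010 − 1082 = 928 CE.

928 CE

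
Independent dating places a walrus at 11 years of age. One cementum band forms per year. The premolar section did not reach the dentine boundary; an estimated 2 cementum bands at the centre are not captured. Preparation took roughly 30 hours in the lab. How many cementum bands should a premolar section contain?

9 cementum bands

One cementum band per year gives 11 cementum bands over 11 years.
Less the 2 uncaptured cementum bands: 11 − 2 = 9.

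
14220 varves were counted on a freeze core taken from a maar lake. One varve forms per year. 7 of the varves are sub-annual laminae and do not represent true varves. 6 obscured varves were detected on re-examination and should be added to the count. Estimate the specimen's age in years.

Correcting the raw count gives 14220 − 7 + 6 = 14219 true varves.
At one varve per year, that is 14219 years.

14219 yr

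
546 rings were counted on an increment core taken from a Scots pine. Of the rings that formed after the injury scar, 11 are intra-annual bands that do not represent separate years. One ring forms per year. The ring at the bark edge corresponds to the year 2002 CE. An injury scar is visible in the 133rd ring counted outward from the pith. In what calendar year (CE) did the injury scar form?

1600 CE

Between ring 133 and the bark edge there are 546 − 133 = 413 rings.
Excluding 11 false rings: 413 − 11 = 402.
The ring at the bark edge is 2002 CE, so the injury scar dates to 2002 − 402 = 1600 CE.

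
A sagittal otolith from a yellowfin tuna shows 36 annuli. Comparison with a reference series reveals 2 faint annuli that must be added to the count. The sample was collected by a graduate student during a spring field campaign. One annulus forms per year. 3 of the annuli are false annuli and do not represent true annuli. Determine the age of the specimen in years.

After corrections the count is 36 − 3 + 2 = 35 annuli.
At one annulus per year, that is 35 years.

35 years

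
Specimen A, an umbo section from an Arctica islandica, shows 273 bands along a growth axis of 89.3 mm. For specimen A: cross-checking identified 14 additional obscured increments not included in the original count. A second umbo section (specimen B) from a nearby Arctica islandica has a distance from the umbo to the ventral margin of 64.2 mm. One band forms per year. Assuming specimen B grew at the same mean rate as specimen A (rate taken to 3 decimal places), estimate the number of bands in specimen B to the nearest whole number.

Specimen A: adjusted count: 273 + 14 = 287 bands.
A: Extension rate ≈ 89.3 / 287 = 0.311 mm/year.
B spans 64.2 / 0.311 = 206.43 years ≈ 206 bands.

206 bands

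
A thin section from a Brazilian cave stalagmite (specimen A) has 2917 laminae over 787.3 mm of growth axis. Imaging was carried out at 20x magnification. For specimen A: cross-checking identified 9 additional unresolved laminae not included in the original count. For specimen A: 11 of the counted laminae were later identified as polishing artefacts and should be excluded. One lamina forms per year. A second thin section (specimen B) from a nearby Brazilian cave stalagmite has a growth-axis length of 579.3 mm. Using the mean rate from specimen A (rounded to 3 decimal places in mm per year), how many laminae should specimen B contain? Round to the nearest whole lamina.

Specimen A: after corrections the count is 2917 − 11 + 9 = 2915 laminae.
A: Mean rate = 787.3 mm / 2915 years ≈ 0.270 mm per year.
For B, 579.3 / 0.270 = 2145.56 years ≈ 2146 laminae.

2146 laminae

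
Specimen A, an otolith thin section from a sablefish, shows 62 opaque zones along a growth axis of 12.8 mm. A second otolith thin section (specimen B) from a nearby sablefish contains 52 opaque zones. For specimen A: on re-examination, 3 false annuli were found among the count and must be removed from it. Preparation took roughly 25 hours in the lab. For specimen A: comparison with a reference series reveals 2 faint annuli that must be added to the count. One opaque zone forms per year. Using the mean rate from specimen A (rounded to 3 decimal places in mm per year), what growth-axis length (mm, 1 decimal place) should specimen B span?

Specimen A: true opaque zone count = 62 − 3 + 2 = 61.
A: Mean rate = 12.8 mm / 61 years ≈ 0.210 mm/yr.
For B, 0.210 mm/year × 52 years = 10.9 mm.

10.9 mm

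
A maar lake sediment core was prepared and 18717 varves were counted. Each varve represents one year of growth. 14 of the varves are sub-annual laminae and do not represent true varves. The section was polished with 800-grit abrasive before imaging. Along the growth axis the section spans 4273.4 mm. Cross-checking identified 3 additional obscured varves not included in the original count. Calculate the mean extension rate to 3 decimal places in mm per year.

True varve count = 18717 − 14 + 3 = 18706.
4273.4 mm over 18706 years gives 4273.4 / 18706 ≈ 0.228 mm per year.

0.228 mm per year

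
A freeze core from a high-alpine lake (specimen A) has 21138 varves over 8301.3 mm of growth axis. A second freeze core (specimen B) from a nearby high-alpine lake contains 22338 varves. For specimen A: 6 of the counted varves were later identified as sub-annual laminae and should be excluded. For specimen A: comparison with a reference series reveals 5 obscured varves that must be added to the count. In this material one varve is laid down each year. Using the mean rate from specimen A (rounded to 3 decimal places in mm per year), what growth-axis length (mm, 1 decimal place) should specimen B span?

Specimen A: true varve count = 21138 − 6 + 5 = 21137.
A: Mean rate = 8301.3 mm / 21137 years ≈ 0.393 mm/year.
Length of B = 0.393 × 22338 = 8778.8 mm.

8778.8 mm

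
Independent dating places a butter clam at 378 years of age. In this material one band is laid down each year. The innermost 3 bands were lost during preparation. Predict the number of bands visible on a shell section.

At one band per year, 378 years correspond to 378 bands.
Less the 3 uncaptured bands: 378 − 3 = 375.

375 bands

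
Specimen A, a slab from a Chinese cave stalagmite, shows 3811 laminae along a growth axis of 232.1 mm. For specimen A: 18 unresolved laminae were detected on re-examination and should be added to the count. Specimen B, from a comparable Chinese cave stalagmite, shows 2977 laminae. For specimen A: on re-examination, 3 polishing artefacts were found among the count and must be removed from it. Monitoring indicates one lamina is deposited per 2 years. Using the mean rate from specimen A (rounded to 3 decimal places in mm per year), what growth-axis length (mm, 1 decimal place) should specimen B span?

Specimen A: correcting the raw count gives 3811 − 3 + 18 = 3826 true laminae.
Specimen A: multiplying by 2 years per lamina: 3826 × 2 = 7652 years.
A: Mean rate = 232.1 mm / 7652 years ≈ 0.030 mm per year.
Specimen B: multiplying by 2 years per lamina: 2977 × 2 = 5954 years. B's length ≈ 0.030 × 5954 = 178.6 mm.

178.6 mm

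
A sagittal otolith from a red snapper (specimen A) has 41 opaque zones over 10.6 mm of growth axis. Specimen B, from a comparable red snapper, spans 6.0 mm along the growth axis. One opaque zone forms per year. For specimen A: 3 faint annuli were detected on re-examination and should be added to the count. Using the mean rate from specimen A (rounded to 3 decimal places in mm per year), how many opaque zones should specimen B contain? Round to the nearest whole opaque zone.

Specimen A: correcting the raw count gives 41 + 3 = 44 true opaque zones.
A: Mean rate = 10.6 mm / 44 years ≈ 0.241 mm/yr.
B spans 6.0 / 0.241 = 24.90 years ≈ 25 opaque zones.

25 opaque zones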